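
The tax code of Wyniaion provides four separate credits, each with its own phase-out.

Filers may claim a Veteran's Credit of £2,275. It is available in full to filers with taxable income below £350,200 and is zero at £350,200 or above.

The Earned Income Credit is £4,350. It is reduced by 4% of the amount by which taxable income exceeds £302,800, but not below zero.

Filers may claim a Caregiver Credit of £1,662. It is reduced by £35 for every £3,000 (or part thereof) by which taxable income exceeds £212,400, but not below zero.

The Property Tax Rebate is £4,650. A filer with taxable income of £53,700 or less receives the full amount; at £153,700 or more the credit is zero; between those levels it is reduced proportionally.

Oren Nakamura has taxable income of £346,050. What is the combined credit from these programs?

Veteran's Credit: £346,050 is below the £350,200 cutoff, so the full £2,275 applies.
Earned Income Credit: 4% of the £43,250 excess over £302,800 is £1,730; credit = £4,350 − £1,730 = £2,620.
Caregiver Credit: income exceeds £212,400 by £133,650, which is 45 full-or-partial £3,000 increments; reduction = 45 × £35 = £1,575, leaving £87.
Property Tax Rebate: £346,050 is at or above £153,700, so the credit is £0.
Total: £2,275 + £2,620 + £87 + £0 = £4,982.

£4,982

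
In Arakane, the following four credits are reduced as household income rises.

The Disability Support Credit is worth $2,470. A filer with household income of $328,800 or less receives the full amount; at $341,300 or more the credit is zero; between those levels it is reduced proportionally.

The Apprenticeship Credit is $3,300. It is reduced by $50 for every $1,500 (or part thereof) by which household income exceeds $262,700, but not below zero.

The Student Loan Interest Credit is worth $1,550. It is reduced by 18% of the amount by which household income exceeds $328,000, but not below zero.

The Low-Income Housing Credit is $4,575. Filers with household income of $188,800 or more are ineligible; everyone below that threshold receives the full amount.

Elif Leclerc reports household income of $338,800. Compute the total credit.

$1,244

Disability Support Credit: $338,800 is $10,000 into a $12,500 phase-out range, leaving 2,500/12,500 of the credit: $2,470 × 2,500/12,500 = $494.
Apprenticeship Credit: income exceeds $262,700 by $76,100, which is 51 full-or-partial $1,500 increments; reduction = 51 × $50 = $2,550, leaving $750.
Student Loan Interest Credit: 18% of the $10,800 excess over $328,000 is $1,944 ≥ base, so the credit is $0.
Low-Income Housing Credit: $338,800 meets or exceeds the $188,800 cutoff, so the credit is $0.
Total: $494 + $750 + $0 + $0 = $1,244.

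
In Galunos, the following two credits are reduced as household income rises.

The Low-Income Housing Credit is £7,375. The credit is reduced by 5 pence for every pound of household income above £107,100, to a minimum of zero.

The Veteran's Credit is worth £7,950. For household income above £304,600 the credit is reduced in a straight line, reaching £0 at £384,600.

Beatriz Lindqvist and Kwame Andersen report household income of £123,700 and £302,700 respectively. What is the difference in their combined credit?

£6,545

Beatriz (£123,700): Low-Income Housing Credit: 5% of the £16,600 excess over £107,100 is £830; credit = £7,375 − £830 = £6,545. Veteran's Credit: £123,700 is at or below the £304,600 threshold, so the full £7,950 applies. total £6,545 + £7,950 = £14,495
Kwame (£302,700): Low-Income Housing Credit: 5% of the £195,600 excess over £107,100 is £9,780 ≥ base, so the credit is £0. Veteran's Credit: £302,700 is at or below the £304,600 threshold, so the full £7,950 applies. total £0 + £7,950 = £7,950
Difference: |£14,495 − £7,950| = £6,545.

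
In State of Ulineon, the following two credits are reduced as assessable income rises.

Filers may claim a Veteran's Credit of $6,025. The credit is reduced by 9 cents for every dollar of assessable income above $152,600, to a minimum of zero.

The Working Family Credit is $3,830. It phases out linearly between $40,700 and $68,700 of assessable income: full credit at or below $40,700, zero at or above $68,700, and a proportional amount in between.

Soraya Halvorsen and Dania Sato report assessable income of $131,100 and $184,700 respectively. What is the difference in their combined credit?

$2,889

Soraya ($131,100): Veteran's Credit: $131,100 is at or below the $152,600 threshold, so the full $6,025 applies. Working Family Credit: $131,100 is at or above $68,700, so the credit is $0. total $6,025 + $0 = $6,025
Dania ($184,700): Veteran's Credit: 9% of the $32,100 excess over $152,600 is $2,889; credit = $6,025 − $2,889 = $3,136. Working Family Credit: $184,700 is at or above $68,700, so the credit is $0. total $3,136 + $0 = $3,136
Difference: |$6,025 − $3,136| = $2,889.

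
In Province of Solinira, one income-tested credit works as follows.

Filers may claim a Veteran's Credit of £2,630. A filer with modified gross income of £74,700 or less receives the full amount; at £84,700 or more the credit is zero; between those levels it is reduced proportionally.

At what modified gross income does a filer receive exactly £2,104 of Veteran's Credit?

£76,700

£2,104 is 2,104/2,630 of the full £2,630, so 526/2,630 of the £10,000 range has been used: income = £74,700 + £10,000 × 526/2,630 = £76,700.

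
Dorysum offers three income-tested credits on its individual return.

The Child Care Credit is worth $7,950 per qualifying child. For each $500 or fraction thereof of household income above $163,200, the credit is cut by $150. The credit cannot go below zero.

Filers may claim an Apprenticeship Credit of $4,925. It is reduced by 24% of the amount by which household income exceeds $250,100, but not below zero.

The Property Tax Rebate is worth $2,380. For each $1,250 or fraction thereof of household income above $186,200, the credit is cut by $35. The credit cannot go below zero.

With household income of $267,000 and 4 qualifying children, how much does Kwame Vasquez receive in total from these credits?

$1,574

Child Care Credit: base = 4 × $7,950 = $31,800. income exceeds $163,200 by $103,800, which is 208 full-or-partial $500 increments; reduction = 208 × $150 = $31,200, leaving $600.
Apprenticeship Credit: 24% of the $16,900 excess over $250,100 is $4,056; credit = $4,925 − $4,056 = $869.
Property Tax Rebate: income exceeds $186,200 by $80,800, which is 65 full-or-partial $1,250 increments; reduction = 65 × $35 = $2,275, leaving $105.
Total: $600 + $869 + $105 = $1,574.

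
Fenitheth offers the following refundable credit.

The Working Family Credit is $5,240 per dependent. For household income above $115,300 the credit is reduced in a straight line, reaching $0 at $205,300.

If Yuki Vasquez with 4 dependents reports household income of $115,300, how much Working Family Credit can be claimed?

$20,960

Working Family Credit: base = 4 × $5,240 = $20,960. $115,300 is at or below the $115,300 threshold, so the full $20,960 applies.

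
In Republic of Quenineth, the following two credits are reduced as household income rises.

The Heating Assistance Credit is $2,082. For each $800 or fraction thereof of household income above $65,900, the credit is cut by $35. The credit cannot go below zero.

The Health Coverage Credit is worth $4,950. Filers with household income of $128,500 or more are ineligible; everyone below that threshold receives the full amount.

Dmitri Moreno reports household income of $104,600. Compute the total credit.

$5,317

Heating Assistance Credit: income exceeds $65,900 by $38,700, which is 49 full-or-partial $800 increments; reduction = 49 × $35 = $1,715, leaving $367.
Health Coverage Credit: $104,600 is below the $128,500 cutoff, so the full $4,950 applies.
Total: $367 + $4,950 = $5,317.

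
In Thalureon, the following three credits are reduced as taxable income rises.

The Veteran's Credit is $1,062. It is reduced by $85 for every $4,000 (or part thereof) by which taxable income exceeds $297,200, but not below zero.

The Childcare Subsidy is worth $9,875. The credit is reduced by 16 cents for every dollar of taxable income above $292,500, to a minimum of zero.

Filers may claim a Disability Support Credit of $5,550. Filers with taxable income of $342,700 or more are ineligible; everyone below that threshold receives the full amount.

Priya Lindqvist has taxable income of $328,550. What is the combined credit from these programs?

Veteran's Credit: income exceeds $297,200 by $31,350, which is 8 full-or-partial $4,000 increments; reduction = 8 × $85 = $680, leaving $382.
Childcare Subsidy: 16% of the $36,050 excess over $292,500 is $5,768; credit = $9,875 − $5,768 = $4,107.
Disability Support Credit: $328,550 is below the $342,700 cutoff, so the full $5,550 applies.
Total: $382 + $4,107 + $5,550 = $10,039.

$10,039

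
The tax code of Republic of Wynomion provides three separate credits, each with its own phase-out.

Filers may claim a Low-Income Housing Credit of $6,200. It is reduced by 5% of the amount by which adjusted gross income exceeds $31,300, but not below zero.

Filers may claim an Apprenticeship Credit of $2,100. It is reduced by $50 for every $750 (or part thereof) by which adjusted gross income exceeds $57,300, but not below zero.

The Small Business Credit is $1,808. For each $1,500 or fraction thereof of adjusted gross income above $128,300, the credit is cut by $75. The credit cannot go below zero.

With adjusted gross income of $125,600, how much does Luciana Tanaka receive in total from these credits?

$3,293

Low-Income Housing Credit: 5% of the $94,300 excess over $31,300 is $4,715; credit = $6,200 − $4,715 = $1,485.
Apprenticeship Credit: income exceeds $57,300 by $68,300 → 92 increments × $50 = $4,600 ≥ base, so the credit is $0.
Small Business Credit: $125,600 is at or below the $128,300 threshold, so the full $1,808 applies.
Total: $1,485 + $0 + $1,808 = $3,293.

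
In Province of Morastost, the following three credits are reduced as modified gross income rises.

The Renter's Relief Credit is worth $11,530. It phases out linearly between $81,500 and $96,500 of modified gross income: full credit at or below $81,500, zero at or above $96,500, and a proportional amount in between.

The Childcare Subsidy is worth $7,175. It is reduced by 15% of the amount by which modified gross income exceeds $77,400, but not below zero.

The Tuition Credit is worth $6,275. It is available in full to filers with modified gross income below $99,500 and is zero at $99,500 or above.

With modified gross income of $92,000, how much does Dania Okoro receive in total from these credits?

$14,719

Renter's Relief Credit: $92,000 is $10,500 into a $15,000 phase-out range, leaving 4,500/15,000 of the credit: $11,530 × 4,500/15,000 = $3,459.
Childcare Subsidy: 15% of the $14,600 excess over $77,400 is $2,190; credit = $7,175 − $2,190 = $4,985.
Tuition Credit: $92,000 is below the $99,500 cutoff, so the full $6,275 applies.
Total: $3,459 + $4,985 + $6,275 = $14,719.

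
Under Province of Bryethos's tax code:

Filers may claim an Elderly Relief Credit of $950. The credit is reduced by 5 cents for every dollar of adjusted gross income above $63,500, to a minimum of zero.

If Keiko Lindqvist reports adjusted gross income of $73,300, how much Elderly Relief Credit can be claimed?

Elderly Relief Credit: 5% of the $9,800 excess over $63,500 is $490; credit = $950 − $490 = $460.

$460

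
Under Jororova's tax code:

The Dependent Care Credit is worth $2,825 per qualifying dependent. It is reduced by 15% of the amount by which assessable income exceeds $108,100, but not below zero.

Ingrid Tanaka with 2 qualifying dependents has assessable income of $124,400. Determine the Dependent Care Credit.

Dependent Care Credit: base = 2 × $2,825 = $5,650. 15% of the $16,300 excess over $108,100 is $2,445; credit = $5,650 − $2,445 = $3,205.

$3,205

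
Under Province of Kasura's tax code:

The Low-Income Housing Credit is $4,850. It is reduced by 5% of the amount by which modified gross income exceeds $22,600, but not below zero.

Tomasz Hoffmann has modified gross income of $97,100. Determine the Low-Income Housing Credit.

$1,125

Low-Income Housing Credit: 5% of the $74,500 excess over $22,600 is $3,725; credit = $4,850 − $3,725 = $1,125.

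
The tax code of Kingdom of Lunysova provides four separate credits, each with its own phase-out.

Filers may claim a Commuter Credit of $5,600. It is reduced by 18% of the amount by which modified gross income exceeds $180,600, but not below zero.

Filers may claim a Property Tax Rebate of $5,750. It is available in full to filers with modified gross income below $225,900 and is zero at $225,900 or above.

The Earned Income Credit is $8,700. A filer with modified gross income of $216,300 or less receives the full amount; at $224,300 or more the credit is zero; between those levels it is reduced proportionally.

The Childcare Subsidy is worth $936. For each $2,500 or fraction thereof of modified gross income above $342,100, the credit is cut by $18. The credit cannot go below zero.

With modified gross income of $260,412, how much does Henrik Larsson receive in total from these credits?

Commuter Credit: 18% of the $79,812 excess over $180,600 is $14,366.16 ≥ base, so the credit is $0.
Property Tax Rebate: $260,412 meets or exceeds the $225,900 cutoff, so the credit is $0.
Earned Income Credit: $260,412 is at or above $224,300, so the credit is $0.
Childcare Subsidy: $260,412 is at or below the $342,100 threshold, so the full $936 applies.
Total: $0 + $0 + $0 + $936 = $936.

$936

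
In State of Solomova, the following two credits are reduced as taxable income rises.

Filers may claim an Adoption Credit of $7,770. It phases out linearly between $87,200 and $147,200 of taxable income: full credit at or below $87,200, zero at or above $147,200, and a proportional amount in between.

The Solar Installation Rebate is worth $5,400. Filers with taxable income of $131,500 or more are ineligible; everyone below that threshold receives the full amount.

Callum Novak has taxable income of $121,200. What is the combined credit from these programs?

$8,767

Adoption Credit: $121,200 is $34,000 into a $60,000 phase-out range, leaving 26,000/60,000 of the credit: $7,770 × 26,000/60,000 = $3,367.
Solar Installation Rebate: $121,200 is below the $131,500 cutoff, so the full $5,400 applies.
Total: $3,367 + $5,400 = $8,767.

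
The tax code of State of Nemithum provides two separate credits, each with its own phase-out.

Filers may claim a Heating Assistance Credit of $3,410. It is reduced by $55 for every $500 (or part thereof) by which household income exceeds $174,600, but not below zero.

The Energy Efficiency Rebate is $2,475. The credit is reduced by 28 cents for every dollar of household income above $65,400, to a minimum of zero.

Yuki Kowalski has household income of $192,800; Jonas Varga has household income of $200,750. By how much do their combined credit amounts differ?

$880

Yuki ($192,800): Heating Assistance Credit: income exceeds $174,600 by $18,200, which is 37 full-or-partial $500 increments; reduction = 37 × $55 = $2,035, leaving $1,375. Energy Efficiency Rebate: 28% of the $127,400 excess over $65,400 is $35,672 ≥ base, so the credit is $0. total $1,375 + $0 = $1,375
Jonas ($200,750): Heating Assistance Credit: income exceeds $174,600 by $26,150, which is 53 full-or-partial $500 increments; reduction = 53 × $55 = $2,915, leaving $495. Energy Efficiency Rebate: 28% of the $135,350 excess over $65,400 is $37,898 ≥ base, so the credit is $0. total $495 + $0 = $495
Difference: |$1,375 − $495| = $880.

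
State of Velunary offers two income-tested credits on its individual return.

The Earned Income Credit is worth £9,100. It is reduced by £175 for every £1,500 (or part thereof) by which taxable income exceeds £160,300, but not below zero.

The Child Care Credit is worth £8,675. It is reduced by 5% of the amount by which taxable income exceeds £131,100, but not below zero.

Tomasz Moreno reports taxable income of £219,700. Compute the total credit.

£6,345

Earned Income Credit: income exceeds £160,300 by £59,400, which is 40 full-or-partial £1,500 increments; reduction = 40 × £175 = £7,000, leaving £2,100.
Child Care Credit: 5% of the £88,600 excess over £131,100 is £4,430; credit = £8,675 − £4,430 = £4,245.
Total: £2,100 + £4,245 = £6,345.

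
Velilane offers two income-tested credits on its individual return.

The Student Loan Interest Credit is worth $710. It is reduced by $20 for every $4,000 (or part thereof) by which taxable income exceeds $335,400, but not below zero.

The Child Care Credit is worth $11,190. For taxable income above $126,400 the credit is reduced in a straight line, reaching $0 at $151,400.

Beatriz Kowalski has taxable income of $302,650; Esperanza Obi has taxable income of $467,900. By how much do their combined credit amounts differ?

Beatriz ($302,650): Student Loan Interest Credit: $302,650 is at or below the $335,400 threshold, so the full $710 applies. Child Care Credit: $302,650 is at or above $151,400, so the credit is $0. total $710 + $0 = $710
Esperanza ($467,900): Student Loan Interest Credit: income exceeds $335,400 by $132,500, which is 34 full-or-partial $4,000 increments; reduction = 34 × $20 = $680, leaving $30. Child Care Credit: $467,900 is at or above $151,400, so the credit is $0. total $30 + $0 = $30
Difference: |$710 − $30| = $680.

$680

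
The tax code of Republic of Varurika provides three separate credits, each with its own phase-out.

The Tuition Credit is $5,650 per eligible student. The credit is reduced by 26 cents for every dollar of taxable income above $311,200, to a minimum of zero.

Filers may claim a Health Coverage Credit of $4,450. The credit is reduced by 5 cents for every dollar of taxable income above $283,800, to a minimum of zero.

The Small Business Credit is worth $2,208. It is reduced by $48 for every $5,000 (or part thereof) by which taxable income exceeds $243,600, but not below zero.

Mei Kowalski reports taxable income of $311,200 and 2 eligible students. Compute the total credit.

$15,916

Tuition Credit: base = 2 × $5,650 = $11,300. $311,200 is at or below the $311,200 threshold, so the full $11,300 applies.
Health Coverage Credit: 5% of the $27,400 excess over $283,800 is $1,370; credit = $4,450 − $1,370 = $3,080.
Small Business Credit: income exceeds $243,600 by $67,600, which is 14 full-or-partial $5,000 increments; reduction = 14 × $48 = $672, leaving $1,536.
Total: $11,300 + $3,080 + $1,536 = $15,916.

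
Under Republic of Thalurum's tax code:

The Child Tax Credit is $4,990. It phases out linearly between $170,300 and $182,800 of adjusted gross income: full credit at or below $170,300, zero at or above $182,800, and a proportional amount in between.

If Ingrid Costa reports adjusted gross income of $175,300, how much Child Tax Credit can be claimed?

Child Tax Credit: $175,300 is $5,000 into a $12,500 phase-out range, leaving 7,500/12,500 of the credit: $4,990 × 7,500/12,500 = $2,994.

$2,994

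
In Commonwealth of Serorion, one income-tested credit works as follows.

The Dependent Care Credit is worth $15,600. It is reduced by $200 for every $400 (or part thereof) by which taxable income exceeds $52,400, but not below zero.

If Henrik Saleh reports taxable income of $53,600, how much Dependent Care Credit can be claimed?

$15,000

Dependent Care Credit: income exceeds $52,400 by $1,200, which is 3 full-or-partial $400 increments; reduction = 3 × $200 = $600, leaving $15,000.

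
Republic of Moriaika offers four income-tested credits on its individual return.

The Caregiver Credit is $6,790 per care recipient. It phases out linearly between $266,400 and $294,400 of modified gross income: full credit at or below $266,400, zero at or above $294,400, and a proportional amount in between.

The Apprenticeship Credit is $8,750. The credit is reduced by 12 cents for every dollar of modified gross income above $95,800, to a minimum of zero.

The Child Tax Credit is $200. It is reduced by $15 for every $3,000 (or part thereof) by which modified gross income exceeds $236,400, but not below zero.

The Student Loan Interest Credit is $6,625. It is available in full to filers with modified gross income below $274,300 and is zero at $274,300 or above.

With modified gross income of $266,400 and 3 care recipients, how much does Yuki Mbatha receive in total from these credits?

Caregiver Credit: base = 3 × $6,790 = $20,370. $266,400 is at or below the $266,400 threshold, so the full $20,370 applies.
Apprenticeship Credit: 12% of the $170,600 excess over $95,800 is $20,472 ≥ base, so the credit is $0.
Child Tax Credit: income exceeds $236,400 by $30,000, which is 10 full-or-partial $3,000 increments; reduction = 10 × $15 = $150, leaving $50.
Student Loan Interest Credit: $266,400 is below the $274,300 cutoff, so the full $6,625 applies.
Total: $20,370 + $0 + $50 + $6,625 = $27,045.

$27,045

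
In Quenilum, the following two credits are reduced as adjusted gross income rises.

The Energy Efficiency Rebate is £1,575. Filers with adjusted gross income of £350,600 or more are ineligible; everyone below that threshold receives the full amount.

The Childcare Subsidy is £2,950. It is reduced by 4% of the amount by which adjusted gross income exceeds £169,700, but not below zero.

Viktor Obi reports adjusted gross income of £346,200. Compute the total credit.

Energy Efficiency Rebate: £346,200 is below the £350,600 cutoff, so the full £1,575 applies.
Childcare Subsidy: 4% of the £176,500 excess over £169,700 is £7,060 ≥ base, so the credit is £0.
Total: £1,575 + £0 = £1,575.

£1,575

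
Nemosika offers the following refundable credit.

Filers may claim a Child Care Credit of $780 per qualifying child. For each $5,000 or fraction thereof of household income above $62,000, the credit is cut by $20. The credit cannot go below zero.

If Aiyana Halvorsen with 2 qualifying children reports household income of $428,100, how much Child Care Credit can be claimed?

Child Care Credit: base = 2 × $780 = $1,560. income exceeds $62,000 by $366,100, which is 74 full-or-partial $5,000 increments; reduction = 74 × $20 = $1,480, leaving $80.

$80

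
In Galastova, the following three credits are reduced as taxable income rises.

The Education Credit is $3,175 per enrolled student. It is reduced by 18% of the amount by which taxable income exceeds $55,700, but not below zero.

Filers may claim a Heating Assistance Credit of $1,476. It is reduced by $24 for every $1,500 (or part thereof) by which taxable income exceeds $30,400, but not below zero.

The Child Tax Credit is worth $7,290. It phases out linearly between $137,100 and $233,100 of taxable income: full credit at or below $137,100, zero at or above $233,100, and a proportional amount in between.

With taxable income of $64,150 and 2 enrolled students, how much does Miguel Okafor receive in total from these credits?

$13,043

Education Credit: base = 2 × $3,175 = $6,350. 18% of the $8,450 excess over $55,700 is $1,521; credit = $6,350 − $1,521 = $4,829.
Heating Assistance Credit: income exceeds $30,400 by $33,750, which is 23 full-or-partial $1,500 increments; reduction = 23 × $24 = $552, leaving $924.
Child Tax Credit: $64,150 is at or below the $137,100 threshold, so the full $7,290 applies.
Total: $4,829 + $924 + $7,290 = $13,043.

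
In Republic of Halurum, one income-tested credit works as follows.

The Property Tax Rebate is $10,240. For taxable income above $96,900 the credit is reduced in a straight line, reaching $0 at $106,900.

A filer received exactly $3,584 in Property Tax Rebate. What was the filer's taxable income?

$103,400

$3,584 is 3,584/10,240 of the full $10,240, so 6,656/10,240 of the $10,000 range has been used: income = $96,900 + $10,000 × 6,656/10,240 = $103,400.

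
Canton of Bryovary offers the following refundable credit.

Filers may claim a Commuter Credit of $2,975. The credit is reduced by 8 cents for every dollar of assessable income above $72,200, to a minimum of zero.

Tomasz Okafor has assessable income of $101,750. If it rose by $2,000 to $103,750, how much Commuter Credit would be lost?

$160

At $101,750 — 8% of the $29,550 excess over $72,200 is $2,364; credit = $2,975 − $2,364 = $611.
At $103,750 — 8% of the $31,550 excess over $72,200 is $2,524; credit = $2,975 − $2,524 = $451.
Lost: $611 − $451 = $160.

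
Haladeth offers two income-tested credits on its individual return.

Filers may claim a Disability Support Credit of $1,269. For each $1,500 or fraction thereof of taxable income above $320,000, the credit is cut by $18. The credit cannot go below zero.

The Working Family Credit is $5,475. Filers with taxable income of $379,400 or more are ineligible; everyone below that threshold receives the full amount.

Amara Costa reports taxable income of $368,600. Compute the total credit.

$6,150

Disability Support Credit: income exceeds $320,000 by $48,600, which is 33 full-or-partial $1,500 increments; reduction = 33 × $18 = $594, leaving $675.
Working Family Credit: $368,600 is below the $379,400 cutoff, so the full $5,475 applies.
Total: $675 + $5,475 = $6,150.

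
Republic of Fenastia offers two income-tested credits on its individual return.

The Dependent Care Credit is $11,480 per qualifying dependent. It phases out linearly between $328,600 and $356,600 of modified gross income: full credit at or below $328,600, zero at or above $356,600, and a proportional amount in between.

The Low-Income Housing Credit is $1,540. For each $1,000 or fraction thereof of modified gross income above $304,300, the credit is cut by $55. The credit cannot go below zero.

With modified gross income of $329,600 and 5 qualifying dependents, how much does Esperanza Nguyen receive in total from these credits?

Dependent Care Credit: base = 5 × $11,480 = $57,400. $329,600 is $1,000 into a $28,000 phase-out range, leaving 27,000/28,000 of the credit: $57,400 × 27,000/28,000 = $55,350.
Low-Income Housing Credit: income exceeds $304,300 by $25,300, which is 26 full-or-partial $1,000 increments; reduction = 26 × $55 = $1,430, leaving $110.
Total: $55,350 + $110 = $55,460.

$55,460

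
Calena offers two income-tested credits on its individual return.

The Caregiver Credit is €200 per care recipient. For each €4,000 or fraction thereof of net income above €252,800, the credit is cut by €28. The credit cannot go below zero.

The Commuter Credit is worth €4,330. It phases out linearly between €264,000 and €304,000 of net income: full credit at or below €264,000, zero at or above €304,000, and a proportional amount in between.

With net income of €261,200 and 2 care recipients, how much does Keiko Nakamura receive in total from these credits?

Caregiver Credit: base = 2 × €200 = €400. income exceeds €252,800 by €8,400, which is 3 full-or-partial €4,000 increments; reduction = 3 × €28 = €84, leaving €316.
Commuter Credit: €261,200 is at or below the €264,000 threshold, so the full €4,330 applies.
Total: €316 + €4,330 = €4,646.

€4,646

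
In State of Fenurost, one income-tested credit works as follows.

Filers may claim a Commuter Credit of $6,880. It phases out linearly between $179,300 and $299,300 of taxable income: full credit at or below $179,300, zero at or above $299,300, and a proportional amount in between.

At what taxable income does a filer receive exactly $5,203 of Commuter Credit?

$5,203 is 5,203/6,880 of the full $6,880, so 1,677/6,880 of the $120,000 range has been used: income = $179,300 + $120,000 × 1,677/6,880 = $208,550.

$208,550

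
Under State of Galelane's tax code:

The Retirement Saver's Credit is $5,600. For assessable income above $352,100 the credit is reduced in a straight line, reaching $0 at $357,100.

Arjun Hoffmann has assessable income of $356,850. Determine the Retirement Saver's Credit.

Retirement Saver's Credit: $356,850 is $4,750 into a $5,000 phase-out range, leaving 250/5,000 of the credit: $5,600 × 250/5,000 = $280.

$280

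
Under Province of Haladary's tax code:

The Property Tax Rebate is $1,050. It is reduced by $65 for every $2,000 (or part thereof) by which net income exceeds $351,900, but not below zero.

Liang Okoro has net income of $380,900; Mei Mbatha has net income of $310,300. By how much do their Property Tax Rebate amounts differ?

$975

Liang ($380,900): Property Tax Rebate: income exceeds $351,900 by $29,000, which is 15 full-or-partial $2,000 increments; reduction = 15 × $65 = $975, leaving $75.
Mei ($310,300): Property Tax Rebate: $310,300 is at or below the $351,900 threshold, so the full $1,050 applies.
Difference: |$75 − $1,050| = $975.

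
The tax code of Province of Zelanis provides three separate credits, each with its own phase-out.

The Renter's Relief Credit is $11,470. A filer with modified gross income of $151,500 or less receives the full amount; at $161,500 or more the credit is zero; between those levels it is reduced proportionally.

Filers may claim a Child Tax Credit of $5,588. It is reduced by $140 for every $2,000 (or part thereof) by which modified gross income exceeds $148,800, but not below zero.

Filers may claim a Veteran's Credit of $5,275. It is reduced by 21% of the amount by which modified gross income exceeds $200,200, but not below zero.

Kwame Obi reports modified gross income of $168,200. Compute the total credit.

$9,463

Renter's Relief Credit: $168,200 is at or above $161,500, so the credit is $0.
Child Tax Credit: income exceeds $148,800 by $19,400, which is 10 full-or-partial $2,000 increments; reduction = 10 × $140 = $1,400, leaving $4,188.
Veteran's Credit: $168,200 is at or below the $200,200 threshold, so the full $5,275 applies.
Total: $0 + $4,188 + $5,275 = $9,463.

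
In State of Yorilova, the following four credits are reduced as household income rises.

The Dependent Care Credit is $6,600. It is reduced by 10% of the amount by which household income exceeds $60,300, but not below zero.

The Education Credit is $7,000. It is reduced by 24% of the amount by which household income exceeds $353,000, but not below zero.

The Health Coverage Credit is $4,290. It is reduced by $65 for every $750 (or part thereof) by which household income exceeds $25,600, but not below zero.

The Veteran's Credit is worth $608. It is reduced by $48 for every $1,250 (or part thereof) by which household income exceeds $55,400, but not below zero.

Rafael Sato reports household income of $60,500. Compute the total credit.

$15,183

Dependent Care Credit: 10% of the $200 excess over $60,300 is $20; credit = $6,600 − $20 = $6,580.
Education Credit: $60,500 is at or below the $353,000 threshold, so the full $7,000 applies.
Health Coverage Credit: income exceeds $25,600 by $34,900, which is 47 full-or-partial $750 increments; reduction = 47 × $65 = $3,055, leaving $1,235.
Veteran's Credit: income exceeds $55,400 by $5,100, which is 5 full-or-partial $1,250 increments; reduction = 5 × $48 = $240, leaving $368.
Total: $6,580 + $7,000 + $1,235 + $368 = $15,183.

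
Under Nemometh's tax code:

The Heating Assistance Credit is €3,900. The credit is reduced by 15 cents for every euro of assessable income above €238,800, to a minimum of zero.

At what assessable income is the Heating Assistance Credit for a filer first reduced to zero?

The credit falls by 15% of each euro above €238,800, so it reaches zero when the excess is €3,900 / 15% = €26,000: income = €238,800 + €26,000 = €264,800.

€264,800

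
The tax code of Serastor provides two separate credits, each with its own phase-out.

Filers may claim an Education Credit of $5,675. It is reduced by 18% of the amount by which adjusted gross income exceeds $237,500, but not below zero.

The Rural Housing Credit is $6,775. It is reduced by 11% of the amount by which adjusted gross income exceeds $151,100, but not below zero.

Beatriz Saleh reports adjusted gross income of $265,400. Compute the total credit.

Education Credit: 18% of the $27,900 excess over $237,500 is $5,022; credit = $5,675 − $5,022 = $653.
Rural Housing Credit: 11% of the $114,300 excess over $151,100 is $12,573 ≥ base, so the credit is $0.
Total: $653 + $0 = $653.

$653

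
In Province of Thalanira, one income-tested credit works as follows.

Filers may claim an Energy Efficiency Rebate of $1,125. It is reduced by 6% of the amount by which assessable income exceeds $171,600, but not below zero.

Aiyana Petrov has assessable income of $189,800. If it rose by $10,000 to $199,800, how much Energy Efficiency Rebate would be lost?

At $189,800 — 6% of the $18,200 excess over $171,600 is $1,092; credit = $1,125 − $1,092 = $33.
At $199,800 — 6% of the $28,200 excess over $171,600 is $1,692 ≥ base, so the credit is $0.
Lost: $33 − $0 = $33.

$33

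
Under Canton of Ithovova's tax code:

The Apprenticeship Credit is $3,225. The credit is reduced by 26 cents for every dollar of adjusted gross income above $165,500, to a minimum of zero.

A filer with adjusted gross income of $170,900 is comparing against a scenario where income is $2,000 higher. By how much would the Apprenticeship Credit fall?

$520

At $170,900 — 26% of the $5,400 excess over $165,500 is $1,404; credit = $3,225 − $1,404 = $1,821.
At $172,900 — 26% of the $7,400 excess over $165,500 is $1,924; credit = $3,225 − $1,924 = $1,301.
Lost: $1,821 − $1,301 = $520.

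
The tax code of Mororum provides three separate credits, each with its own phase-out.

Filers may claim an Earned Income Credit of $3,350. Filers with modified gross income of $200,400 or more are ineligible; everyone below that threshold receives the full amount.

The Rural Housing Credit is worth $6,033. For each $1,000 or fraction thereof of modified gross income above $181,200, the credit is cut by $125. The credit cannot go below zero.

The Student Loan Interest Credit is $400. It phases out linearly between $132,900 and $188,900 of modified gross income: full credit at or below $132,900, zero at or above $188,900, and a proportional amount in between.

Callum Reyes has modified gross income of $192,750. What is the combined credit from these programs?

Earned Income Credit: $192,750 is below the $200,400 cutoff, so the full $3,350 applies.
Rural Housing Credit: income exceeds $181,200 by $11,550, which is 12 full-or-partial $1,000 increments; reduction = 12 × $125 = $1,500, leaving $4,533.
Student Loan Interest Credit: $192,750 is at or above $188,900, so the credit is $0.
Total: $3,350 + $4,533 + $0 = $7,883.

$7,883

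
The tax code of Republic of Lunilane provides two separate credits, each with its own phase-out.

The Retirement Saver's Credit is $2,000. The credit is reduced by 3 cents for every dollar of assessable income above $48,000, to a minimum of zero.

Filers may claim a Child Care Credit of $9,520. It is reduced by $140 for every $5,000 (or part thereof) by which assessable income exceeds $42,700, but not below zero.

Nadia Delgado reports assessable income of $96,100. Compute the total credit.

$8,537

Retirement Saver's Credit: 3% of the $48,100 excess over $48,000 is $1,443; credit = $2,000 − $1,443 = $557.
Child Care Credit: income exceeds $42,700 by $53,400, which is 11 full-or-partial $5,000 increments; reduction = 11 × $140 = $1,540, leaving $7,980.
Total: $557 + $7,980 = $8,537.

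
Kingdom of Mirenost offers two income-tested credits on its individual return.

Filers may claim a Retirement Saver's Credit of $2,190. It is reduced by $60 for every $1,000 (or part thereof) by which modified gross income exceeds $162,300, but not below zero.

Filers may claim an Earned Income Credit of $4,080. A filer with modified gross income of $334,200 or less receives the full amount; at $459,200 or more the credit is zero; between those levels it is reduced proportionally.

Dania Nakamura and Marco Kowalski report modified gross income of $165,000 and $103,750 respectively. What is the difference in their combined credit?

Dania ($165,000): Retirement Saver's Credit: income exceeds $162,300 by $2,700, which is 3 full-or-partial $1,000 increments; reduction = 3 × $60 = $180, leaving $2,010. Earned Income Credit: $165,000 is at or below the $334,200 threshold, so the full $4,080 applies. total $2,010 + $4,080 = $6,090
Marco ($103,750): Retirement Saver's Credit: $103,750 is at or below the $162,300 threshold, so the full $2,190 applies. Earned Income Credit: $103,750 is at or below the $334,200 threshold, so the full $4,080 applies. total $2,190 + $4,080 = $6,270
Difference: |$6,090 − $6,270| = $180.

$180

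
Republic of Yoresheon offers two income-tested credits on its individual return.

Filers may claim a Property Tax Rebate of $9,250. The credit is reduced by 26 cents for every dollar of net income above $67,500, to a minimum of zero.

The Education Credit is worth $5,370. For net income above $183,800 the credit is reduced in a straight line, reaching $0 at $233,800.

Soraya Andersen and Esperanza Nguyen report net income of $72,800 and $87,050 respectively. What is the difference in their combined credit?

$3,705

Soraya ($72,800): Property Tax Rebate: 26% of the $5,300 excess over $67,500 is $1,378; credit = $9,250 − $1,378 = $7,872. Education Credit: $72,800 is at or below the $183,800 threshold, so the full $5,370 applies. total $7,872 + $5,370 = $13,242
Esperanza ($87,050): Property Tax Rebate: 26% of the $19,550 excess over $67,500 is $5,083; credit = $9,250 − $5,083 = $4,167. Education Credit: $87,050 is at or below the $183,800 threshold, so the full $5,370 applies. total $4,167 + $5,370 = $9,537
Difference: |$13,242 − $9,537| = $3,705.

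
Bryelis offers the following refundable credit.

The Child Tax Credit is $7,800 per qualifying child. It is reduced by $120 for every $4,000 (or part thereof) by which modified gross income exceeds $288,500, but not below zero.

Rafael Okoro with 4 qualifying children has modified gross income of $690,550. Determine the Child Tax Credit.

Child Tax Credit: base = 4 × $7,800 = $31,200. income exceeds $288,500 by $402,050, which is 101 full-or-partial $4,000 increments; reduction = 101 × $120 = $12,120, leaving $19,080.

$19,080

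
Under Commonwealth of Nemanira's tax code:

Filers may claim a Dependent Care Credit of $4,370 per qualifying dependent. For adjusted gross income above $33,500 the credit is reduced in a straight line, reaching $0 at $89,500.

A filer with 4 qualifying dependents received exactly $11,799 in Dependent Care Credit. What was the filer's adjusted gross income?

$51,700

Full credit = 4 × $4,370 = $17,480.
$11,799 is 11,799/17,480 of the full $17,480, so 5,681/17,480 of the $56,000 range has been used: income = $33,500 + $56,000 × 5,681/17,480 = $51,700.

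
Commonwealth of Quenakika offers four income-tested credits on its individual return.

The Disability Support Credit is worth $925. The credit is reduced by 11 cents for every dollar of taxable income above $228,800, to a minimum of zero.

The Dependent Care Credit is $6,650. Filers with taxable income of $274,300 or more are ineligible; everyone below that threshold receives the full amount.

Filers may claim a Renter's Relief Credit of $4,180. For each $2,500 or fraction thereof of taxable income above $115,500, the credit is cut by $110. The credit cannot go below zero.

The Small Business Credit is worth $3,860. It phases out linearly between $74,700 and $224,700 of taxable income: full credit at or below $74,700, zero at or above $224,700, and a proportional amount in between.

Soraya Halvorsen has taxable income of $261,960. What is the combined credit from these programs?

Disability Support Credit: 11% of the $33,160 excess over $228,800 is $3,647.60 ≥ base, so the credit is $0.
Dependent Care Credit: $261,960 is below the $274,300 cutoff, so the full $6,650 applies.
Renter's Relief Credit: income exceeds $115,500 by $146,460 → 59 increments × $110 = $6,490 ≥ base, so the credit is $0.
Small Business Credit: $261,960 is at or above $224,700, so the credit is $0.
Total: $0 + $6,650 + $0 + $0 = $6,650.

$6,650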